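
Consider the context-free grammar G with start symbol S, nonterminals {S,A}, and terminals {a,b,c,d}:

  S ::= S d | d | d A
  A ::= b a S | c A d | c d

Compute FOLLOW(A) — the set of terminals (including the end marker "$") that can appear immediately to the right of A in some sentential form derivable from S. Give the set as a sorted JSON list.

Compute FIRST by fixpoint:
iter 1:
  A via A→b a S: +{b}
  A via A→c A d: +{c}
  S via S→d: +{d}
  S: {d}  A: {b,c}
iter 2: done
  S: {d}  A: {b,c}

FOLLOW sets:
initialize: $ ∈ FOLLOW(S)
iter 1:
  A→c A d: FOLLOW(A) ⊇ FIRST(d) = {d}; new: +{d}
  S→S d: FOLLOW(S) ⊇ FIRST(d) = {d}; new: +{d}
  S→d A: FOLLOW(A) ⊇ FOLLOW(S) ⊇ {$,d}; new: +{$}
  S: {$,d}  A: {$,d}
iter 2: done
  S: {$,d}  A: {$,d}

FOLLOW(A) = ["$", "d"]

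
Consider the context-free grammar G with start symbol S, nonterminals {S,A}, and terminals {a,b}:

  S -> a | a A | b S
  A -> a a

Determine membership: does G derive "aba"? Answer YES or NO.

CNF form of G:
  S -> T0 A | T1 S | a
  A -> T0 T0
  T0 -> a
  T1 -> b

Fill CYK table bottom-up:
  [0..0]={S,T0}  "a"  orig:{S}
  [1..1]={T1}  "b"  orig:{}
  [2..2]={S,T0}  "a"  orig:{S}
  [0..1]=∅  "ab"
  [1..2]={S}  "ba"
  [0..2]=∅  "aba"

S ∉ T[0,2] ⇒ NO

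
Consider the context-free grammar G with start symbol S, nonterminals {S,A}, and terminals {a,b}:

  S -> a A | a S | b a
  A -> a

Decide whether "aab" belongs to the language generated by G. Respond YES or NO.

Convert to CNF:
  S -> T0 A | T0 S | T1 T0
  A -> a
  T0 -> a
  T1 -> b

CYK table (by increasing span):
  T[0,0] 'a' = {A,T0}  orig:{A}
  T[1,1] 'a' = {A,T0}  orig:{A}
  T[2,2] 'b' = {T1}  orig:{}
  T[0,1] 'aa' = {S}
  T[1,2] 'ab' = ∅
  T[0,2] 'aab' = ∅

S ∉ T[0,2] ⇒ NO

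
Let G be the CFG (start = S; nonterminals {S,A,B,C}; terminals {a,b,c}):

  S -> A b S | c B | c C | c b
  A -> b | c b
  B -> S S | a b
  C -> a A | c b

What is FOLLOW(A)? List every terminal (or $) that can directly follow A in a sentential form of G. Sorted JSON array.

FIRST sets, iterate to fixpoint:
round 1:
  A via A→b: +{b}
  A via A→c b: +{c}
  B via B→a b: +{a}
  C via C→a A: +{a}
  C via C→c b: +{c}
  S via S→A b S: +{b,c}
  FIRST[S]={b,c}  FIRST[A]={b,c}  FIRST[B]={a}  FIRST[C]={a,c}
round 2:
  B via B→S S: +{b,c}
  FIRST[S]={b,c}  FIRST[A]={b,c}  FIRST[B]={a,b,c}  FIRST[C]={a,c}
round 3: (stable)
  FIRST[S]={b,c}  FIRST[A]={b,c}  FIRST[B]={a,b,c}  FIRST[C]={a,c}

FOLLOW sets:
seed FOLLOW(S) with $
pass 1:
  B→S S: FOLLOW(S) ⊇ FIRST(S) = {b,c}; new: +{b,c}
  S→A b S: FOLLOW(A) ⊇ FIRST(b) = {b}; new: +{b}
  S→c B: FOLLOW(B) ⊇ FOLLOW(S) ⊇ {$,b,c}; new: +{$,b,c}
  S→c C: FOLLOW(C) ⊇ FOLLOW(S) ⊇ {$,b,c}; new: +{$,b,c}
  S: {$,b,c}  A: {b}  B: {$,b,c}  C: {$,b,c}
pass 2:
  C→a A: FOLLOW(A) ⊇ FOLLOW(C) ⊇ {$,b,c}; new: +{$,c}
  S: {$,b,c}  A: {$,b,c}  B: {$,b,c}  C: {$,b,c}
pass 3: (no change)
  S: {$,b,c}  A: {$,b,c}  B: {$,b,c}  C: {$,b,c}

FOLLOW(A) = ["$", "b", "c"]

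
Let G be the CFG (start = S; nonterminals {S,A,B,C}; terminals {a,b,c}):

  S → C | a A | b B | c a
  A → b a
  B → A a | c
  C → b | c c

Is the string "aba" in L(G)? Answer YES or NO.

CNF form of G:
  S -> T0 B | T1 A | T2 T1 | T2 T2 | b
  A -> T0 T1
  B -> A T1 | c
  C -> T2 T2 | b
  T0 -> b
  T1 -> a
  T2 -> c

CYK fill:
  T[0,0] 'a' = {T1}  orig:{}
  T[1,1] 'b' = {C,S,T0}  orig:{C,S}
  T[2,2] 'a' = {T1}  orig:{}
  T[0,1] 'ab' = ∅
  T[1,2] 'ba' = {A}
  T[0,2] 'aba' = {S}

S ∈ T[0,2] ⇒ YES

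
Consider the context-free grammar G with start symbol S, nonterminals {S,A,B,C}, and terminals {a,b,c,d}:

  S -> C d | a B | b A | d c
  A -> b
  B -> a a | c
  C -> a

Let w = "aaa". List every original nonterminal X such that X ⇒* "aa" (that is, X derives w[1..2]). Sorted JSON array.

CNF form of G:
  S -> C T1 | T0 B | T1 T3 | T2 A
  A -> b
  B -> T0 T0 | c
  C -> a
  T0 -> a
  T1 -> d
  T2 -> b
  T3 -> c

CYK table (by increasing span), restricted to cells inside w[1..2]:
  T[1,1] 'a' = {C,T0}  orig:{C}
  T[2,2] 'a' = {C,T0}  orig:{C}
  T[1,2] 'aa' = {B}

Original NTs in T[1,2] deriving "aa": ["B"]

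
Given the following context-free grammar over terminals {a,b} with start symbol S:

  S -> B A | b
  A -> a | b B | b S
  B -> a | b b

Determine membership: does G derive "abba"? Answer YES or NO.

CNF form of G:
  S -> B A | b
  A -> T0 B | T0 S | a
  B -> T0 T0 | a
  T0 -> b

CYK fill:
  cell(0,0) a: {A,B}
  cell(1,1) b: {S,T0}  orig:{S}
  cell(2,2) b: {S,T0}  orig:{S}
  cell(3,3) a: {A,B}
  cell(0,1) ab: ∅
  cell(1,2) bb: {A,B}
  cell(2,3) ba: {A}
  cell(0,2) abb: {S}
  cell(1,3) bba: {S}
  cell(0,3) abba: ∅

S ∉ T[0,3] ⇒ NO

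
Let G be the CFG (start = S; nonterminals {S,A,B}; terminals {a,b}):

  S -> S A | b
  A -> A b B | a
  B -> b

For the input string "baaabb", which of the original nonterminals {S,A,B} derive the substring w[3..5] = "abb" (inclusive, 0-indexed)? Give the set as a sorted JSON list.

CNF form of G:
  S -> S A | b
  A -> A X1 | a
  B -> b
  T0 -> b
  X1 -> T0 B

Fill CYK table bottom-up, restricted to cells inside w[3..5]:
  cell(3,3) a: {A}
  cell(4,4) b: {B,S,T0}  orig:{B,S}
  cell(5,5) b: {B,S,T0}  orig:{B,S}
  cell(3,4) ab: ∅
  cell(4,5) bb: {X1}  orig:{}
  cell(3,5) abb: {A}

Original NTs in T[3,5] deriving "abb": ["A"]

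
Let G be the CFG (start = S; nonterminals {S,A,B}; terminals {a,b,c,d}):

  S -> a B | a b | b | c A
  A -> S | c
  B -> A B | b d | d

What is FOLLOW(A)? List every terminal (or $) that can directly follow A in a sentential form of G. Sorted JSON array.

Compute FIRST by fixpoint:
iter 1:
  A via A→c: +{c}
  B via B→A B: +{c}
  B via B→b d: +{b}
  B via B→d: +{d}
  S via S→a B: +{a}
  S via S→b: +{b}
  S via S→c A: +{c}
  FIRST(S)={a,b,c}  FIRST(A)={c}  FIRST(B)={b,c,d}
iter 2:
  A via A→S: +{a,b}
  B via B→A B: +{a}
  FIRST(S)={a,b,c}  FIRST(A)={a,b,c}  FIRST(B)={a,b,c,d}
iter 3: (stable)
  FIRST(S)={a,b,c}  FIRST(A)={a,b,c}  FIRST(B)={a,b,c,d}

Compute FOLLOW by fixpoint:
seed FOLLOW(S) with $
round 1:
  B→A B: FOLLOW(A) ⊇ FIRST(B) = {a,b,c,d}; new: +{a,b,c,d}
  S→a B: FOLLOW(B) ⊇ FOLLOW(S) ⊇ {$}; new: +{$}
  S→c A: FOLLOW(A) ⊇ FOLLOW(S) ⊇ {$}; new: +{$}
  FOLLOW[S]={$}  FOLLOW[A]={$,a,b,c,d}  FOLLOW[B]={$}
round 2:
  A→S: FOLLOW(S) ⊇ FOLLOW(A) ⊇ {$,a,b,c,d}; new: +{a,b,c,d}
  S→a B: FOLLOW(B) ⊇ FOLLOW(S) ⊇ {$,a,b,c,d}; new: +{a,b,c,d}
  FOLLOW[S]={$,a,b,c,d}  FOLLOW[A]={$,a,b,c,d}  FOLLOW[B]={$,a,b,c,d}
round 3: (no change)
  FOLLOW[S]={$,a,b,c,d}  FOLLOW[A]={$,a,b,c,d}  FOLLOW[B]={$,a,b,c,d}

FOLLOW(A) = ["$", "a", "b", "c", "d"]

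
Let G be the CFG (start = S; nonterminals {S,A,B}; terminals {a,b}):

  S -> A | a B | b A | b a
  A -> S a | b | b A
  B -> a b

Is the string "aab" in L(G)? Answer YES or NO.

Convert to CNF:
  S -> S T0 | T0 B | T1 A | T1 T0 | b
  A -> S T0 | T1 A | b
  B -> T0 T1
  T0 -> a
  T1 -> b

CYK table (by increasing span):
  cell(0,0) a: {T0}  orig:{}
  cell(1,1) a: {T0}  orig:{}
  cell(2,2) b: {A,S,T1}  orig:{A,S}
  cell(0,1) aa: ∅
  cell(1,2) ab: {B}
  cell(0,2) aab: {S}

S ∈ T[0,2] ⇒ YES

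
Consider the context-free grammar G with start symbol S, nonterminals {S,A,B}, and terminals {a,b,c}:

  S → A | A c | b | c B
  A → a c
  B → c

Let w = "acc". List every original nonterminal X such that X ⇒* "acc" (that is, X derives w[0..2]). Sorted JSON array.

Convert to CNF:
  S -> A T1 | T0 T1 | T1 B | b
  A -> T0 T1
  B -> c
  T0 -> a
  T1 -> c

CYK fill, restricted to cells inside w[0..2]:
  cell(0,0) a: {T0}  orig:{}
  cell(1,1) c: {B,T1}  orig:{B}
  cell(2,2) c: {B,T1}  orig:{B}
  cell(0,1) ac: {A,S}
  cell(1,2) cc: {S}
  cell(0,2) acc: {S}

Original NTs in T[0,2] deriving "acc": ["S"]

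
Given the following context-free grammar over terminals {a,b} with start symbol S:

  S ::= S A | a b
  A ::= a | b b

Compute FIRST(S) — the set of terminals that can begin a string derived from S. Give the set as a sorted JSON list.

Compute FIRST by fixpoint:
iter 1:
  A via A→a: +{a}
  A via A→b b: +{b}
  S via S→a b: +{a}
  S: {a}  A: {a,b}
iter 2: (stable)
  S: {a}  A: {a,b}

FIRST(S) = ["a"]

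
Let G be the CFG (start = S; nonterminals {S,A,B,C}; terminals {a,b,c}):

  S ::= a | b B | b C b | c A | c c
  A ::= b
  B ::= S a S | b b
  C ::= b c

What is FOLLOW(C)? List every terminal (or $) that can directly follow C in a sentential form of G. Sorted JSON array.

FIRST sets, iterate to fixpoint:
[1]
  A via A→b: +{b}
  B via B→b b: +{b}
  C via C→b c: +{b}
  S via S→a: +{a}
  S via S→b B: +{b}
  S via S→c A: +{c}
  S: {a,b,c}  A: {b}  B: {b}  C: {b}
[2]
  B via B→S a S: +{a,c}
  S: {a,b,c}  A: {b}  B: {a,b,c}  C: {b}
[3] — fixpoint
  S: {a,b,c}  A: {b}  B: {a,b,c}  C: {b}

FOLLOW sets:
FOLLOW(S) := {$}
iter 1:
  B→S a S: FOLLOW(S) ⊇ FIRST(a) = {a}; new: +{a}
  S→b B: FOLLOW(B) ⊇ FOLLOW(S) ⊇ {$,a}; new: +{$,a}
  S→b C b: FOLLOW(C) ⊇ FIRST(b) = {b}; new: +{b}
  S→c A: FOLLOW(A) ⊇ FOLLOW(S) ⊇ {$,a}; new: +{$,a}
  S: {$,a}  A: {$,a}  B: {$,a}  C: {b}
iter 2: done
  S: {$,a}  A: {$,a}  B: {$,a}  C: {b}

FOLLOW(C) = ["b"]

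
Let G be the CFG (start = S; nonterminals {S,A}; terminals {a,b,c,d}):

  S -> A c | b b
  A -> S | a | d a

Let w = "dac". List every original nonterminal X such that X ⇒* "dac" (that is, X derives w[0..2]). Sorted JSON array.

Convert to CNF:
  S -> A T0 | T1 T1
  A -> A T0 | T1 T1 | T2 T3 | a
  T0 -> c
  T1 -> b
  T2 -> d
  T3 -> a

CYK fill (cells [i..j] with 0 ≤ i ≤ j ≤ 2 only):
  cell(0,0) d: {T2}  orig:{}
  cell(1,1) a: {A,T3}  orig:{A}
  cell(2,2) c: {T0}  orig:{}
  cell(0,1) da: {A}
  cell(1,2) ac: {A,S}
  cell(0,2) dac: {A,S}

Original NTs in T[0,2] deriving "dac": ["A", "S"]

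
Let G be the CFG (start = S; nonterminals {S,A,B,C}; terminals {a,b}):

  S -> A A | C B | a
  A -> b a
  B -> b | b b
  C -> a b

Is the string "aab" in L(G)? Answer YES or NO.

Convert to CNF:
  S -> A A | C B | a
  A -> T0 T1
  B -> T0 T0 | b
  C -> T1 T0
  T0 -> b
  T1 -> a

CYK table (by increasing span):
  cell(0,0) a: {S,T1}  orig:{S}
  cell(1,1) a: {S,T1}  orig:{S}
  cell(2,2) b: {B,T0}  orig:{B}
  cell(0,1) aa: ∅
  cell(1,2) ab: {C}
  cell(0,2) aab: ∅

S ∉ T[0,2] ⇒ NO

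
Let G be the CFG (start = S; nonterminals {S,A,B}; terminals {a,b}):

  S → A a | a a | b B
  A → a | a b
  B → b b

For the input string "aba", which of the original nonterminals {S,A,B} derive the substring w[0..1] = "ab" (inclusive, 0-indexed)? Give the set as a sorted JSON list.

CNF form of G:
  S -> A T0 | T0 T0 | T1 B
  A -> T0 T1 | a
  B -> T1 T1
  T0 -> a
  T1 -> b

Fill CYK table bottom-up — only the sub-triangle for w[0..1]:
  cell(0,0) a: {A,T0}  orig:{A}
  cell(1,1) b: {T1}  orig:{}
  cell(0,1) ab: {A}

Original NTs in T[0,1] deriving "ab": ["A"]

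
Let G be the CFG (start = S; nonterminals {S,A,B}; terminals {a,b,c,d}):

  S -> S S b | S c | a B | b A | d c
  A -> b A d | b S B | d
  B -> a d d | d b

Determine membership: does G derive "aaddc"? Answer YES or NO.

Convert to CNF:
  S -> S T3 | S X7 | T0 A | T1 T3 | T2 B
  A -> T0 X4 | T0 X5 | d
  B -> T1 T0 | T2 X6
  T0 -> b
  T1 -> d
  T2 -> a
  T3 -> c
  X4 -> A T1
  X5 -> S B
  X6 -> T1 T1
  X7 -> S T0

Fill CYK table bottom-up:
  [0..0]={T2}  "a"  orig:{}
  [1..1]={T2}  "a"  orig:{}
  [2..2]={A,T1}  "d"  orig:{A}
  [3..3]={A,T1}  "d"  orig:{A}
  [4..4]={T3}  "c"  orig:{}
  [0..1]=∅  "aa"
  [1..2]=∅  "ad"
  [2..3]={X4,X6}  "dd"  orig:{}
  [3..4]={S}  "dc"
  [0..2]=∅  "aad"
  [1..3]={B}  "add"
  [2..4]=∅  "ddc"
  [0..3]={S}  "aadd"
  [1..4]=∅  "addc"
  [0..4]={S}  "aaddc"

S ∈ T[0,4] ⇒ YES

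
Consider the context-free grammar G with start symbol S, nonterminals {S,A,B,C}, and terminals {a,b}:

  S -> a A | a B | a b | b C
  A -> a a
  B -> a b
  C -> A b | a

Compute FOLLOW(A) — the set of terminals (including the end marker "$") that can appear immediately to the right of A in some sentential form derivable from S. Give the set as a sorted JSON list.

FIRST sets, iterate to fixpoint:
round 1:
  A via A→a a: +{a}
  B via B→a b: +{a}
  C via C→A b: +{a}
  S via S→a A: +{a}
  S via S→b C: +{b}
  S: {a,b}  A: {a}  B: {a}  C: {a}
round 2: done
  S: {a,b}  A: {a}  B: {a}  C: {a}

Compute FOLLOW by fixpoint:
initialize: $ ∈ FOLLOW(S)
iter 1:
  C→A b: FOLLOW(A) ⊇ FIRST(b) = {b}; new: +{b}
  S→a A: FOLLOW(A) ⊇ FOLLOW(S) ⊇ {$}; new: +{$}
  S→a B: FOLLOW(B) ⊇ FOLLOW(S) ⊇ {$}; new: +{$}
  S→b C: FOLLOW(C) ⊇ FOLLOW(S) ⊇ {$}; new: +{$}
  FOLLOW(S)={$}  FOLLOW(A)={$,b}  FOLLOW(B)={$}  FOLLOW(C)={$}
iter 2: (stable)
  FOLLOW(S)={$}  FOLLOW(A)={$,b}  FOLLOW(B)={$}  FOLLOW(C)={$}

FOLLOW(A) = ["$", "b"]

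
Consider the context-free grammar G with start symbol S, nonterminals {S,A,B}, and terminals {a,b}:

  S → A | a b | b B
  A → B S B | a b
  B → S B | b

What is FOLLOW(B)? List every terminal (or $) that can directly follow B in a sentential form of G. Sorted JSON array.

FIRST iteration:
round 1:
  A via A→a b: +{a}
  B via B→b: +{b}
  S via S→A: +{a}
  S via S→b B: +{b}
  S: {a,b}  A: {a}  B: {b}
round 2:
  A via A→B S B: +{b}
  B via B→S B: +{a}
  S: {a,b}  A: {a,b}  B: {a,b}
round 3: (stable)
  S: {a,b}  A: {a,b}  B: {a,b}

FOLLOW sets:
FOLLOW(S) := {$}
pass 1:
  A→B S B: FOLLOW(B) ⊇ FIRST(S) = {a,b}; new: +{a,b}
  A→B S B: FOLLOW(S) ⊇ FIRST(B) = {a,b}; new: +{a,b}
  S→A: FOLLOW(A) ⊇ FOLLOW(S) ⊇ {$,a,b}; new: +{$,a,b}
  S→b B: FOLLOW(B) ⊇ FOLLOW(S) ⊇ {$,a,b}; new: +{$}
  S: {$,a,b}  A: {$,a,b}  B: {$,a,b}
pass 2: done
  S: {$,a,b}  A: {$,a,b}  B: {$,a,b}

FOLLOW(B) = ["$", "a", "b"]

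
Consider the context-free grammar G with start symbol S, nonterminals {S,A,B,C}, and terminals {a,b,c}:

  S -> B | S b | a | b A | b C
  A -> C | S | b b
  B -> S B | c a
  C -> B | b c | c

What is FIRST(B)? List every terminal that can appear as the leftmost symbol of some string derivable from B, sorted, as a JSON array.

FIRST iteration:
pass 1:
  A via A→b b: +{b}
  B via B→c a: +{c}
  C via C→B: +{c}
  C via C→b c: +{b}
  S via S→B: +{c}
  S via S→a: +{a}
  S via S→b A: +{b}
  S: {a,b,c}  A: {b}  B: {c}  C: {b,c}
pass 2:
  A via A→C: +{c}
  A via A→S: +{a}
  B via B→S B: +{a,b}
  C via C→B: +{a}
  S: {a,b,c}  A: {a,b,c}  B: {a,b,c}  C: {a,b,c}
pass 3: (stable)
  S: {a,b,c}  A: {a,b,c}  B: {a,b,c}  C: {a,b,c}

FIRST(B) = ["a", "b", "c"]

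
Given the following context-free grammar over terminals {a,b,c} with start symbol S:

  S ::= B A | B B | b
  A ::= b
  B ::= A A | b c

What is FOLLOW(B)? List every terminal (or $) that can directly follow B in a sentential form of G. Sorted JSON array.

FIRST iteration:
iter 1:
  A via A→b: +{b}
  B via B→A A: +{b}
  S via S→B A: +{b}
  FIRST(S)={b}  FIRST(A)={b}  FIRST(B)={b}
iter 2: done
  FIRST(S)={b}  FIRST(A)={b}  FIRST(B)={b}

FOLLOW sets:
FOLLOW(S) := {$}
[1]
  B→A A: FOLLOW(A) ⊇ FIRST(A) = {b}; new: +{b}
  S→B A: FOLLOW(B) ⊇ FIRST(A) = {b}; new: +{b}
  S→B A: FOLLOW(A) ⊇ FOLLOW(S) ⊇ {$}; new: +{$}
  S→B B: FOLLOW(B) ⊇ FOLLOW(S) ⊇ {$}; new: +{$}
  S: {$}  A: {$,b}  B: {$,b}
[2] (no change)
  S: {$}  A: {$,b}  B: {$,b}

FOLLOW(B) = ["$", "b"]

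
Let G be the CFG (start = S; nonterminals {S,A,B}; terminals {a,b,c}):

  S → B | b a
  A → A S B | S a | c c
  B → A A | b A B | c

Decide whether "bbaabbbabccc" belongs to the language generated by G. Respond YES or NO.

CNF form of G:
  S -> A A | T2 T0 | T2 X5 | c
  A -> A X3 | S T0 | T1 T1
  B -> A A | T2 X4 | c
  T0 -> a
  T1 -> c
  T2 -> b
  X3 -> S B
  X4 -> A B
  X5 -> A B

CYK table (by increasing span):
  cell(0,0) b: {T2}  orig:{}
  cell(1,1) b: {T2}  orig:{}
  cell(2,2) a: {T0}  orig:{}
  cell(3,3) a: {T0}  orig:{}
  cell(4,4) b: {T2}  orig:{}
  cell(5,5) b: {T2}  orig:{}
  cell(6,6) b: {T2}  orig:{}
  cell(7,7) a: {T0}  orig:{}
  cell(8,8) b: {T2}  orig:{}
  cell(9,9) c: {B,S,T1}  orig:{B,S}
  cell(10,10) c: {B,S,T1}  orig:{B,S}
  cell(11,11) c: {B,S,T1}  orig:{B,S}
  cell(0,1) bb: ∅
  cell(1,2) ba: {S}
  cell(2,3) aa: ∅
  cell(3,4) ab: ∅
  cell(4,5) bb: ∅
  cell(5,6) bb: ∅
  cell(6,7) ba: {S}
  cell(7,8) ab: ∅
  cell(8,9) bc: ∅
  cell(9,10) cc: {A,X3}  orig:{A}
  cell(10,11) cc: {A,X3}  orig:{A}
  cell(0,2) bba: ∅
  cell(1,3) baa: {A}
  cell(2,4) aab: ∅
  cell(3,5) abb: ∅
  cell(4,6) bbb: ∅
  cell(5,7) bba: ∅
  cell(6,8) bab: ∅
  cell(7,9) abc: ∅
  cell(8,10) bcc: ∅
  cell(9,11) ccc: {X4,X5}  orig:{}
  cell(0,3) bbaa: ∅
  cell(1,4) baab: ∅
  cell(2,5) aabb: ∅
  cell(3,6) abbb: ∅
  cell(4,7) bbba: ∅
  cell(5,8) bbab: ∅
  cell(6,9) babc: ∅
  cell(7,10) abcc: ∅
  cell(8,11) bccc: {B,S}
  cell(0,4) bbaab: ∅
  cell(1,5) baabb: ∅
  cell(2,6) aabbb: ∅
  cell(3,7) abbba: ∅
  cell(4,8) bbbab: ∅
  cell(5,9) bbabc: ∅
  cell(6,10) babcc: ∅
  cell(7,11) abccc: ∅
  cell(0,5) bbaabb: ∅
  cell(1,6) baabbb: ∅
  cell(2,7) aabbba: ∅
  cell(3,8) abbbab: ∅
  cell(4,9) bbbabc: ∅
  cell(5,10) bbabcc: ∅
  cell(6,11) babccc: {X3}  orig:{}
  cell(0,6) bbaabbb: ∅
  cell(1,7) baabbba: ∅
  cell(2,8) aabbbab: ∅
  cell(3,9) abbbabc: ∅
  cell(4,10) bbbabcc: ∅
  cell(5,11) bbabccc: ∅
  cell(0,7) bbaabbba: ∅
  cell(1,8) baabbbab: ∅
  cell(2,9) aabbbabc: ∅
  cell(3,10) abbbabcc: ∅
  cell(4,11) bbbabccc: ∅
  cell(0,8) bbaabbbab: ∅
  cell(1,9) baabbbabc: ∅
  cell(2,10) aabbbabcc: ∅
  cell(3,11) abbbabccc: ∅
  cell(0,9) bbaabbbabc: ∅
  cell(1,10) baabbbabcc: ∅
  cell(2,11) aabbbabccc: ∅
  cell(0,10) bbaabbbabcc: ∅
  cell(1,11) baabbbabccc: ∅
  cell(0,11) bbaabbbabccc: ∅

S ∉ T[0,11] ⇒ NO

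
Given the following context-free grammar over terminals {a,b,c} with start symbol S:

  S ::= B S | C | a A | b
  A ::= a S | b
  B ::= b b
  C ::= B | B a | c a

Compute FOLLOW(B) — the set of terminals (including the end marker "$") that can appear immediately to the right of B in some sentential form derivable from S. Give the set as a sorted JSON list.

FIRST sets, iterate to fixpoint:
[1]
  A via A→a S: +{a}
  A via A→b: +{b}
  B via B→b b: +{b}
  C via C→B: +{b}
  C via C→c a: +{c}
  S via S→B S: +{b}
  S via S→C: +{c}
  S via S→a A: +{a}
  FIRST(S)={a,b,c}  FIRST(A)={a,b}  FIRST(B)={b}  FIRST(C)={b,c}
[2] (stable)
  FIRST(S)={a,b,c}  FIRST(A)={a,b}  FIRST(B)={b}  FIRST(C)={b,c}

Compute FOLLOW by fixpoint:
initialize: $ ∈ FOLLOW(S)
iter 1:
  C→B a: FOLLOW(B) ⊇ FIRST(a) = {a}; new: +{a}
  S→B S: FOLLOW(B) ⊇ FIRST(S) = {a,b,c}; new: +{b,c}
  S→C: FOLLOW(C) ⊇ FOLLOW(S) ⊇ {$}; new: +{$}
  S→a A: FOLLOW(A) ⊇ FOLLOW(S) ⊇ {$}; new: +{$}
  FOLLOW(S)={$}  FOLLOW(A)={$}  FOLLOW(B)={a,b,c}  FOLLOW(C)={$}
iter 2:
  C→B: FOLLOW(B) ⊇ FOLLOW(C) ⊇ {$}; new: +{$}
  FOLLOW(S)={$}  FOLLOW(A)={$}  FOLLOW(B)={$,a,b,c}  FOLLOW(C)={$}
iter 3: done
  FOLLOW(S)={$}  FOLLOW(A)={$}  FOLLOW(B)={$,a,b,c}  FOLLOW(C)={$}

FOLLOW(B) = ["$", "a", "b", "c"]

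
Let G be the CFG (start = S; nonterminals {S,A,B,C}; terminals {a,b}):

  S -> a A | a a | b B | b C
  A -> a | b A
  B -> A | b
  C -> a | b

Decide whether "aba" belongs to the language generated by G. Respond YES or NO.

Convert to CNF:
  S -> T0 B | T0 C | T1 A | T1 T1
  A -> T0 A | a
  B -> T0 A | a | b
  C -> a | b
  T0 -> b
  T1 -> a

CYK table (by increasing span):
  [0..0]={A,B,C,T1}  "a"  orig:{A,B,C}
  [1..1]={B,C,T0}  "b"  orig:{B,C}
  [2..2]={A,B,C,T1}  "a"  orig:{A,B,C}
  [0..1]=∅  "ab"
  [1..2]={A,B,S}  "ba"
  [0..2]={S}  "aba"

S ∈ T[0,2] ⇒ YES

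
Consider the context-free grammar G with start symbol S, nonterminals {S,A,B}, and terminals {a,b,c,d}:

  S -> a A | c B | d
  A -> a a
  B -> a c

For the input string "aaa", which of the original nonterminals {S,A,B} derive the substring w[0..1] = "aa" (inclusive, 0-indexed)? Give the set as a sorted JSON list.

CNF form of G:
  S -> T0 A | T1 B | d
  A -> T0 T0
  B -> T0 T1
  T0 -> a
  T1 -> c

CYK fill (cells [i..j] with 0 ≤ i ≤ j ≤ 1 only):
  cell(0,0) a: {T0}  orig:{}
  cell(1,1) a: {T0}  orig:{}
  cell(0,1) aa: {A}

Original NTs in T[0,1] deriving "aa": ["A"]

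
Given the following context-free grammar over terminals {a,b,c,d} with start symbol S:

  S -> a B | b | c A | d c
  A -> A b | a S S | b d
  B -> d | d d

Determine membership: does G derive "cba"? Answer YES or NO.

Convert to CNF:
  S -> T1 B | T2 T3 | T3 A | b
  A -> A T0 | T0 T2 | T1 X4
  B -> T2 T2 | d
  T0 -> b
  T1 -> a
  T2 -> d
  T3 -> c
  X4 -> S S

Fill CYK table bottom-up:
  T[0,0] 'c' = {T3}  orig:{}
  T[1,1] 'b' = {S,T0}  orig:{S}
  T[2,2] 'a' = {T1}  orig:{}
  T[0,1] 'cb' = ∅
  T[1,2] 'ba' = ∅
  T[0,2] 'cba' = ∅

S ∉ T[0,2] ⇒ NO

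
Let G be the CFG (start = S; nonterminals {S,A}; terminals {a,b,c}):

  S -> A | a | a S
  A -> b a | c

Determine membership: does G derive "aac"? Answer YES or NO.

Convert to CNF:
  S -> T0 T1 | T1 S | a | c
  A -> T0 T1 | c
  T0 -> b
  T1 -> a

CYK table (by increasing span):
  T[0,0] 'a' = {S,T1}  orig:{S}
  T[1,1] 'a' = {S,T1}  orig:{S}
  T[2,2] 'c' = {A,S}
  T[0,1] 'aa' = {S}
  T[1,2] 'ac' = {S}
  T[0,2] 'aac' = {S}

S ∈ T[0,2] ⇒ YES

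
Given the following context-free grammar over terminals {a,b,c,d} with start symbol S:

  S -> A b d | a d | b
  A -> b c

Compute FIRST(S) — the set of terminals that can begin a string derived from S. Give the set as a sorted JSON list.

Compute FIRST by fixpoint:
[1]
  A via A→b c: +{b}
  S via S→A b d: +{b}
  S via S→a d: +{a}
  FIRST[S]={a,b}  FIRST[A]={b}
[2] done
  FIRST[S]={a,b}  FIRST[A]={b}

FIRST(S) = ["a", "b"]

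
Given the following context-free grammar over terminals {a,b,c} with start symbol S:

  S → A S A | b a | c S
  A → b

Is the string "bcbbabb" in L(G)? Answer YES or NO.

CNF form of G:
  S -> A X3 | T0 T1 | T2 S
  A -> b
  T0 -> b
  T1 -> a
  T2 -> c
  X3 -> S A

CYK fill:
  [0..0]={A,T0}  "b"  orig:{A}
  [1..1]={T2}  "c"  orig:{}
  [2..2]={A,T0}  "b"  orig:{A}
  [3..3]={A,T0}  "b"  orig:{A}
  [4..4]={T1}  "a"  orig:{}
  [5..5]={A,T0}  "b"  orig:{A}
  [6..6]={A,T0}  "b"  orig:{A}
  [0..1]=∅  "bc"
  [1..2]=∅  "cb"
  [2..3]=∅  "bb"
  [3..4]={S}  "ba"
  [4..5]=∅  "ab"
  [5..6]=∅  "bb"
  [0..2]=∅  "bcb"
  [1..3]=∅  "cbb"
  [2..4]=∅  "bba"
  [3..5]={X3}  "bab"  orig:{}
  [4..6]=∅  "abb"
  [0..3]=∅  "bcbb"
  [1..4]=∅  "cbba"
  [2..5]={S}  "bbab"
  [3..6]=∅  "babb"
  [0..4]=∅  "bcbba"
  [1..5]={S}  "cbbab"
  [2..6]={X3}  "bbabb"  orig:{}
  [0..5]=∅  "bcbbab"
  [1..6]={X3}  "cbbabb"  orig:{}
  [0..6]={S}  "bcbbabb"

S ∈ T[0,6] ⇒ YES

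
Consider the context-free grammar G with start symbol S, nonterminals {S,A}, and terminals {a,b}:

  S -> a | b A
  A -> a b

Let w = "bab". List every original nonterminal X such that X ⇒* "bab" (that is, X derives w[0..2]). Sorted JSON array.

CNF form of G:
  S -> T1 A | a
  A -> T0 T1
  T0 -> a
  T1 -> b

Fill CYK table bottom-up (cells [i..j] with 0 ≤ i ≤ j ≤ 2 only):
  cell(0,0) b: {T1}  orig:{}
  cell(1,1) a: {S,T0}  orig:{S}
  cell(2,2) b: {T1}  orig:{}
  cell(0,1) ba: ∅
  cell(1,2) ab: {A}
  cell(0,2) bab: {S}

Original NTs in T[0,2] deriving "bab": ["S"]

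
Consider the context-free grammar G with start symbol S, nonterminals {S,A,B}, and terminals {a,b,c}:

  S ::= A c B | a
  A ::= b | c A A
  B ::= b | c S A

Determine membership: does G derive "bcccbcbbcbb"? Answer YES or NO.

CNF form of G:
  S -> A X3 | a
  A -> T0 X1 | b
  B -> T0 X2 | b
  T0 -> c
  X1 -> A A
  X2 -> S A
  X3 -> T0 B

Fill CYK table bottom-up:
  cell(0,0) b: {A,B}
  cell(1,1) c: {T0}  orig:{}
  cell(2,2) c: {T0}  orig:{}
  cell(3,3) c: {T0}  orig:{}
  cell(4,4) b: {A,B}
  cell(5,5) c: {T0}  orig:{}
  cell(6,6) b: {A,B}
  cell(7,7) b: {A,B}
  cell(8,8) c: {T0}  orig:{}
  cell(9,9) b: {A,B}
  cell(10,10) b: {A,B}
  cell(0,1) bc: ∅
  cell(1,2) cc: ∅
  cell(2,3) cc: ∅
  cell(3,4) cb: {X3}  orig:{}
  cell(4,5) bc: ∅
  cell(5,6) cb: {X3}  orig:{}
  cell(6,7) bb: {X1}  orig:{}
  cell(7,8) bc: ∅
  cell(8,9) cb: {X3}  orig:{}
  cell(9,10) bb: {X1}  orig:{}
  cell(0,2) bcc: ∅
  cell(1,3) ccc: ∅
  cell(2,4) ccb: ∅
  cell(3,5) cbc: ∅
  cell(4,6) bcb: {S}
  cell(5,7) cbb: {A}
  cell(6,8) bbc: ∅
  cell(7,9) bcb: {S}
  cell(8,10) cbb: {A}
  cell(0,3) bccc: ∅
  cell(1,4) cccb: ∅
  cell(2,5) ccbc: ∅
  cell(3,6) cbcb: ∅
  cell(4,7) bcbb: {X1,X2}  orig:{}
  cell(5,8) cbbc: ∅
  cell(6,9) bbcb: ∅
  cell(7,10) bcbb: {X1,X2}  orig:{}
  cell(0,4) bcccb: ∅
  cell(1,5) cccbc: ∅
  cell(2,6) ccbcb: ∅
  cell(3,7) cbcbb: {A,B}
  cell(4,8) bcbbc: ∅
  cell(5,9) cbbcb: {S}
  cell(6,10) bbcbb: ∅
  cell(0,5) bcccbc: ∅
  cell(1,6) cccbcb: ∅
  cell(2,7) ccbcbb: {X3}  orig:{}
  cell(3,8) cbcbbc: ∅
  cell(4,9) bcbbcb: ∅
  cell(5,10) cbbcbb: {X1,X2}  orig:{}
  cell(0,6) bcccbcb: ∅
  cell(1,7) cccbcbb: ∅
  cell(2,8) ccbcbbc: ∅
  cell(3,9) cbcbbcb: {S}
  cell(4,10) bcbbcbb: ∅
  cell(0,7) bcccbcbb: ∅
  cell(1,8) cccbcbbc: ∅
  cell(2,9) ccbcbbcb: ∅
  cell(3,10) cbcbbcbb: {X1,X2}  orig:{}
  cell(0,8) bcccbcbbc: ∅
  cell(1,9) cccbcbbcb: ∅
  cell(2,10) ccbcbbcbb: {A,B}
  cell(0,9) bcccbcbbcb: ∅
  cell(1,10) cccbcbbcbb: {X3}  orig:{}
  cell(0,10) bcccbcbbcbb: {S}

S ∈ T[0,10] ⇒ YES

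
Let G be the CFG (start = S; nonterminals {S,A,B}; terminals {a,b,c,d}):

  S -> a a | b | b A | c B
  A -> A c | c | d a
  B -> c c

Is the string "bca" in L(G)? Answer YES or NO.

Convert to CNF:
  S -> T0 B | T2 T2 | T3 A | b
  A -> A T0 | T1 T2 | c
  B -> T0 T0
  T0 -> c
  T1 -> d
  T2 -> a
  T3 -> b

CYK fill:
  [0..0]={S,T3}  "b"  orig:{S}
  [1..1]={A,T0}  "c"  orig:{A}
  [2..2]={T2}  "a"  orig:{}
  [0..1]={S}  "bc"
  [1..2]=∅  "ca"
  [0..2]=∅  "bca"

S ∉ T[0,2] ⇒ NO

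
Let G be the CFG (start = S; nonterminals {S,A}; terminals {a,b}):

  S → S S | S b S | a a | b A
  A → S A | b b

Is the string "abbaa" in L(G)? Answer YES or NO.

Convert to CNF:
  S -> S S | S X2 | T0 A | T1 T1
  A -> S A | T0 T0
  T0 -> b
  T1 -> a
  X2 -> T0 S

CYK table (by increasing span):
  T[0,0] 'a' = {T1}  orig:{}
  T[1,1] 'b' = {T0}  orig:{}
  T[2,2] 'b' = {T0}  orig:{}
  T[3,3] 'a' = {T1}  orig:{}
  T[4,4] 'a' = {T1}  orig:{}
  T[0,1] 'ab' = ∅
  T[1,2] 'bb' = {A}
  T[2,3] 'ba' = ∅
  T[3,4] 'aa' = {S}
  T[0,2] 'abb' = ∅
  T[1,3] 'bba' = ∅
  T[2,4] 'baa' = {X2}  orig:{}
  T[0,3] 'abba' = ∅
  T[1,4] 'bbaa' = ∅
  T[0,4] 'abbaa' = ∅

S ∉ T[0,4] ⇒ NO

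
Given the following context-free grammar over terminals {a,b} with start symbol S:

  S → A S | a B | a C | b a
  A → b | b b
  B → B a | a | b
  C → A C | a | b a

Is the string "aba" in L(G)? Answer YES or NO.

CNF form of G:
  S -> A S | T0 T1 | T1 B | T1 C
  A -> T0 T0 | b
  B -> B T1 | a | b
  C -> A C | T0 T1 | a
  T0 -> b
  T1 -> a

CYK fill:
  [0..0]={B,C,T1}  "a"  orig:{B,C}
  [1..1]={A,B,T0}  "b"  orig:{A,B}
  [2..2]={B,C,T1}  "a"  orig:{B,C}
  [0..1]={S}  "ab"
  [1..2]={B,C,S}  "ba"
  [0..2]={S}  "aba"

S ∈ T[0,2] ⇒ YES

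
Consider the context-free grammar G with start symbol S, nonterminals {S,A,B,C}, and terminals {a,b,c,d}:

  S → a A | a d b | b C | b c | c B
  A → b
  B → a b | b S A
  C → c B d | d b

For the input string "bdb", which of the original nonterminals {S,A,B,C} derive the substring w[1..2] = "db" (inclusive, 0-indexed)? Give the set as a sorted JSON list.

Convert to CNF:
  S -> T0 A | T0 X6 | T1 C | T1 T2 | T2 B
  A -> b
  B -> T0 T1 | T1 X4
  C -> T2 X5 | T3 T1
  T0 -> a
  T1 -> b
  T2 -> c
  T3 -> d
  X4 -> S A
  X5 -> B T3
  X6 -> T3 T1

CYK table (by increasing span), restricted to cells inside w[1..2]:
  cell(1,1) d: {T3}  orig:{}
  cell(2,2) b: {A,T1}  orig:{A}
  cell(1,2) db: {C,X6}  orig:{C}

Original NTs in T[1,2] deriving "db": ["C"]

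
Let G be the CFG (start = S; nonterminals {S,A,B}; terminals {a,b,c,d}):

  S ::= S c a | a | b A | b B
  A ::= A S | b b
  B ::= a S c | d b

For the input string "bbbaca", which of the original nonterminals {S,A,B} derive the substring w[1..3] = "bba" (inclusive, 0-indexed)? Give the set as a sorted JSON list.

CNF form of G:
  S -> S X5 | T0 A | T0 B | a
  A -> A S | T0 T0
  B -> T1 X4 | T3 T0
  T0 -> b
  T1 -> a
  T2 -> c
  T3 -> d
  X4 -> S T2
  X5 -> T2 T1

CYK table (by increasing span), restricted to cells inside w[1..3]:
  T[1,1] 'b' = {T0}  orig:{}
  T[2,2] 'b' = {T0}  orig:{}
  T[3,3] 'a' = {S,T1}  orig:{S}
  T[1,2] 'bb' = {A}
  T[2,3] 'ba' = ∅
  T[1,3] 'bba' = {A}

Original NTs in T[1,3] deriving "bba": ["A"]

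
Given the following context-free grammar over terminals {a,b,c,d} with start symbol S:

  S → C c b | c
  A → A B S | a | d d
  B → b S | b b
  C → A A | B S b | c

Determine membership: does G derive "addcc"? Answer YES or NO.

CNF form of G:
  S -> C X5 | c
  A -> A X3 | T0 T0 | a
  B -> T1 S | T1 T1
  C -> A A | B X4 | c
  T0 -> d
  T1 -> b
  T2 -> c
  X3 -> B S
  X4 -> S T1
  X5 -> T2 T1

Fill CYK table bottom-up:
  [0..0]={A}  "a"
  [1..1]={T0}  "d"  orig:{}
  [2..2]={T0}  "d"  orig:{}
  [3..3]={C,S,T2}  "c"  orig:{C,S}
  [4..4]={C,S,T2}  "c"  orig:{C,S}
  [0..1]=∅  "ad"
  [1..2]={A}  "dd"
  [2..3]=∅  "dc"
  [3..4]=∅  "cc"
  [0..2]={C}  "add"
  [1..3]=∅  "ddc"
  [2..4]=∅  "dcc"
  [0..3]=∅  "addc"
  [1..4]=∅  "ddcc"
  [0..4]=∅  "addcc"

S ∉ T[0,4] ⇒ NO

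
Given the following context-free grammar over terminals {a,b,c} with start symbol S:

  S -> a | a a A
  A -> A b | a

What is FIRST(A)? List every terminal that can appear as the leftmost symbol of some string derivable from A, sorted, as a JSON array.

FIRST iteration:
[1]
  A via A→a: +{a}
  S via S→a: +{a}
  FIRST(S)={a}  FIRST(A)={a}
[2] done
  FIRST(S)={a}  FIRST(A)={a}

FIRST(A) = ["a"]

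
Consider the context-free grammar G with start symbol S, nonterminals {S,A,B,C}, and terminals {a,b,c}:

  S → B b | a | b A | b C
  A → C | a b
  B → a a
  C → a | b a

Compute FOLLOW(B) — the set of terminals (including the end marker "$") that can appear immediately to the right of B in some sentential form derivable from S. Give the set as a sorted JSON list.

FIRST sets, iterate to fixpoint:
iter 1:
  A via A→a b: +{a}
  B via B→a a: +{a}
  C via C→a: +{a}
  C via C→b a: +{b}
  S via S→B b: +{a}
  S via S→b A: +{b}
  FIRST[S]={a,b}  FIRST[A]={a}  FIRST[B]={a}  FIRST[C]={a,b}
iter 2:
  A via A→C: +{b}
  FIRST[S]={a,b}  FIRST[A]={a,b}  FIRST[B]={a}  FIRST[C]={a,b}
iter 3: (no change)
  FIRST[S]={a,b}  FIRST[A]={a,b}  FIRST[B]={a}  FIRST[C]={a,b}

FOLLOW sets:
seed FOLLOW(S) with $
[1]
  S→B b: FOLLOW(B) ⊇ FIRST(b) = {b}; new: +{b}
  S→b A: FOLLOW(A) ⊇ FOLLOW(S) ⊇ {$}; new: +{$}
  S→b C: FOLLOW(C) ⊇ FOLLOW(S) ⊇ {$}; new: +{$}
  S: {$}  A: {$}  B: {b}  C: {$}
[2] (no change)
  S: {$}  A: {$}  B: {b}  C: {$}

FOLLOW(B) = ["b"]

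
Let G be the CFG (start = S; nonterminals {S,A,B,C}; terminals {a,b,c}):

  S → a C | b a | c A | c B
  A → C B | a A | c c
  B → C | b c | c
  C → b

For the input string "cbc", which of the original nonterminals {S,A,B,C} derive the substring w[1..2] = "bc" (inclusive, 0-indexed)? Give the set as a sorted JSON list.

CNF form of G:
  S -> T0 C | T1 A | T1 B | T2 T0
  A -> C B | T0 A | T1 T1
  B -> T2 T1 | b | c
  C -> b
  T0 -> a
  T1 -> c
  T2 -> b

CYK fill (cells [i..j] with 1 ≤ i ≤ j ≤ 2 only):
  [1..1]={B,C,T2}  "b"  orig:{B,C}
  [2..2]={B,T1}  "c"  orig:{B}
  [1..2]={A,B}  "bc"

Original NTs in T[1,2] deriving "bc": ["A", "B"]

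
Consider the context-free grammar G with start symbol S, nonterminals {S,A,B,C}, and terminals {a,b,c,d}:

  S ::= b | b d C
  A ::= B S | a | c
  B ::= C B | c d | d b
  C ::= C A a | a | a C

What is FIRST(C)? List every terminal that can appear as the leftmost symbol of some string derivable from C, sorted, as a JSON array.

FIRST sets, iterate to fixpoint:
iter 1:
  A via A→a: +{a}
  A via A→c: +{c}
  B via B→c d: +{c}
  B via B→d b: +{d}
  C via C→a: +{a}
  S via S→b: +{b}
  FIRST(S)={b}  FIRST(A)={a,c}  FIRST(B)={c,d}  FIRST(C)={a}
iter 2:
  A via A→B S: +{d}
  B via B→C B: +{a}
  FIRST(S)={b}  FIRST(A)={a,c,d}  FIRST(B)={a,c,d}  FIRST(C)={a}
iter 3: (stable)
  FIRST(S)={b}  FIRST(A)={a,c,d}  FIRST(B)={a,c,d}  FIRST(C)={a}

FIRST(C) = ["a"]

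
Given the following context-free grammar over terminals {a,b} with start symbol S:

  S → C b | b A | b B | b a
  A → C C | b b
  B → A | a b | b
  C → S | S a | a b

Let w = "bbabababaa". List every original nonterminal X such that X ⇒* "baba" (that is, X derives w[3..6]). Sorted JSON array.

CNF form of G:
  S -> C T0 | T0 A | T0 B | T0 T1
  A -> C C | T0 T0
  B -> C C | T0 T0 | T1 T0 | b
  C -> C T0 | S T1 | T0 A | T0 B | T0 T1 | T1 T0
  T0 -> b
  T1 -> a

CYK table (by increasing span) (cells [i..j] with 3 ≤ i ≤ j ≤ 6 only):
  T[3,3] 'b' = {B,T0}  orig:{B}
  T[4,4] 'a' = {T1}  orig:{}
  T[5,5] 'b' = {B,T0}  orig:{B}
  T[6,6] 'a' = {T1}  orig:{}
  T[3,4] 'ba' = {C,S}
  T[4,5] 'ab' = {B,C}
  T[5,6] 'ba' = {C,S}
  T[3,5] 'bab' = {C,S}
  T[4,6] 'aba' = ∅
  T[3,6] 'baba' = {A,B,C}

Original NTs in T[3,6] deriving "baba": ["A", "B", "C"]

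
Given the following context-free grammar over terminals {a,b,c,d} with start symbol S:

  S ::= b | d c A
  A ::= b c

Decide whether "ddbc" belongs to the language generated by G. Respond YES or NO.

Convert to CNF:
  S -> T2 X3 | b
  A -> T0 T1
  T0 -> b
  T1 -> c
  T2 -> d
  X3 -> T1 A

CYK table (by increasing span):
  cell(0,0) d: {T2}  orig:{}
  cell(1,1) d: {T2}  orig:{}
  cell(2,2) b: {S,T0}  orig:{S}
  cell(3,3) c: {T1}  orig:{}
  cell(0,1) dd: ∅
  cell(1,2) db: ∅
  cell(2,3) bc: {A}
  cell(0,2) ddb: ∅
  cell(1,3) dbc: ∅
  cell(0,3) ddbc: ∅

S ∉ T[0,3] ⇒ NO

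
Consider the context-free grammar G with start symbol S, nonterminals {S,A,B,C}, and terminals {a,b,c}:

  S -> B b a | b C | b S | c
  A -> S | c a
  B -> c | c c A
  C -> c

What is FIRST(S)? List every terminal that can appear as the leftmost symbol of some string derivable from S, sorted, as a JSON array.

FIRST iteration:
pass 1:
  A via A→c a: +{c}
  B via B→c: +{c}
  C via C→c: +{c}
  S via S→B b a: +{c}
  S via S→b C: +{b}
  S: {b,c}  A: {c}  B: {c}  C: {c}
pass 2:
  A via A→S: +{b}
  S: {b,c}  A: {b,c}  B: {c}  C: {c}
pass 3: (stable)
  S: {b,c}  A: {b,c}  B: {c}  C: {c}

FIRST(S) = ["b", "c"]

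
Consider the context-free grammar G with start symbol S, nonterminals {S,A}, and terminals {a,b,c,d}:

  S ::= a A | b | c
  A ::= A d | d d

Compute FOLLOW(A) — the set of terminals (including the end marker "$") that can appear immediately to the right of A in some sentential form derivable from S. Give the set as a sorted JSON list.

FIRST sets, iterate to fixpoint:
[1]
  A via A→d d: +{d}
  S via S→a A: +{a}
  S via S→b: +{b}
  S via S→c: +{c}
  FIRST[S]={a,b,c}  FIRST[A]={d}
[2] — fixpoint
  FIRST[S]={a,b,c}  FIRST[A]={d}

FOLLOW iteration:
seed FOLLOW(S) with $
[1]
  A→A d: FOLLOW(A) ⊇ FIRST(d) = {d}; new: +{d}
  S→a A: FOLLOW(A) ⊇ FOLLOW(S) ⊇ {$}; new: +{$}
  FOLLOW(S)={$}  FOLLOW(A)={$,d}
[2] (no change)
  FOLLOW(S)={$}  FOLLOW(A)={$,d}

FOLLOW(A) = ["$", "d"]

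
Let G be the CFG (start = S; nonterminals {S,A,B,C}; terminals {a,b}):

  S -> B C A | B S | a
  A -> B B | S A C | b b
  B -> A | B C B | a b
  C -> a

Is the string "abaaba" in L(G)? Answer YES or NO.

CNF form of G:
  S -> B S | B X5 | a
  A -> B B | S X2 | T0 T0
  B -> B B | B X3 | S X4 | T0 T0 | T1 T0
  C -> a
  T0 -> b
  T1 -> a
  X2 -> A C
  X3 -> C B
  X4 -> A C
  X5 -> C A

CYK fill:
  T[0,0] 'a' = {C,S,T1}  orig:{C,S}
  T[1,1] 'b' = {T0}  orig:{}
  T[2,2] 'a' = {C,S,T1}  orig:{C,S}
  T[3,3] 'a' = {C,S,T1}  orig:{C,S}
  T[4,4] 'b' = {T0}  orig:{}
  T[5,5] 'a' = {C,S,T1}  orig:{C,S}
  T[0,1] 'ab' = {B}
  T[1,2] 'ba' = ∅
  T[2,3] 'aa' = ∅
  T[3,4] 'ab' = {B}
  T[4,5] 'ba' = ∅
  T[0,2] 'aba' = {S}
  T[1,3] 'baa' = ∅
  T[2,4] 'aab' = {X3}  orig:{}
  T[3,5] 'aba' = {S}
  T[0,3] 'abaa' = ∅
  T[1,4] 'baab' = ∅
  T[2,5] 'aaba' = ∅
  T[0,4] 'abaab' = {B}
  T[1,5] 'baaba' = ∅
  T[0,5] 'abaaba' = {S}

S ∈ T[0,5] ⇒ YES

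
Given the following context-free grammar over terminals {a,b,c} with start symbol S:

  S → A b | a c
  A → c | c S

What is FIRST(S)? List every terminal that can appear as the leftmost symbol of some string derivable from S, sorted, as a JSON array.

Compute FIRST by fixpoint:
[1]
  A via A→c: +{c}
  S via S→A b: +{c}
  S via S→a c: +{a}
  FIRST[S]={a,c}  FIRST[A]={c}
[2] done
  FIRST[S]={a,c}  FIRST[A]={c}

FIRST(S) = ["a", "c"]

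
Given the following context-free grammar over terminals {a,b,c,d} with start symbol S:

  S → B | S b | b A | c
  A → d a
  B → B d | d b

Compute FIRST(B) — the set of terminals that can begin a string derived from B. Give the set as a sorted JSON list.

FIRST sets, iterate to fixpoint:
round 1:
  A via A→d a: +{d}
  B via B→d b: +{d}
  S via S→B: +{d}
  S via S→b A: +{b}
  S via S→c: +{c}
  S: {b,c,d}  A: {d}  B: {d}
round 2: (no change)
  S: {b,c,d}  A: {d}  B: {d}

FIRST(B) = ["d"]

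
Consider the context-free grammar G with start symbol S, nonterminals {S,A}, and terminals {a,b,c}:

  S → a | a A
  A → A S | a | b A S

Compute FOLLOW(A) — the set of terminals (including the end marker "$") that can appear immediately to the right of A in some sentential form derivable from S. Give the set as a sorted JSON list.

FIRST iteration:
iter 1:
  A via A→a: +{a}
  A via A→b A S: +{b}
  S via S→a: +{a}
  FIRST(S)={a}  FIRST(A)={a,b}
iter 2: (no change)
  FIRST(S)={a}  FIRST(A)={a,b}

FOLLOW iteration:
initialize: $ ∈ FOLLOW(S)
[1]
  A→A S: FOLLOW(A) ⊇ FIRST(S) = {a}; new: +{a}
  A→A S: FOLLOW(S) ⊇ FOLLOW(A) ⊇ {a}; new: +{a}
  S→a A: FOLLOW(A) ⊇ FOLLOW(S) ⊇ {$,a}; new: +{$}
  FOLLOW(S)={$,a}  FOLLOW(A)={$,a}
[2] done
  FOLLOW(S)={$,a}  FOLLOW(A)={$,a}

FOLLOW(A) = ["$", "a"]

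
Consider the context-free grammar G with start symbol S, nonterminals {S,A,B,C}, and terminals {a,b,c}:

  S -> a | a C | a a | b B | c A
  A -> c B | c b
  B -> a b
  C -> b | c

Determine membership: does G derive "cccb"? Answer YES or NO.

Convert to CNF:
  S -> T0 A | T1 B | T2 C | T2 T2 | a
  A -> T0 B | T0 T1
  B -> T2 T1
  C -> b | c
  T0 -> c
  T1 -> b
  T2 -> a

CYK fill:
  [0..0]={C,T0}  "c"  orig:{C}
  [1..1]={C,T0}  "c"  orig:{C}
  [2..2]={C,T0}  "c"  orig:{C}
  [3..3]={C,T1}  "b"  orig:{C}
  [0..1]=∅  "cc"
  [1..2]=∅  "cc"
  [2..3]={A}  "cb"
  [0..2]=∅  "ccc"
  [1..3]={S}  "ccb"
  [0..3]=∅  "cccb"

S ∉ T[0,3] ⇒ NO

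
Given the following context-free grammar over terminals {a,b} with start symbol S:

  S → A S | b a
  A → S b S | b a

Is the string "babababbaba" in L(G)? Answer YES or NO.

CNF form of G:
  S -> A S | T0 T1
  A -> S X2 | T0 T1
  T0 -> b
  T1 -> a
  X2 -> T0 S

Fill CYK table bottom-up:
  cell(0,0) b: {T0}  orig:{}
  cell(1,1) a: {T1}  orig:{}
  cell(2,2) b: {T0}  orig:{}
  cell(3,3) a: {T1}  orig:{}
  cell(4,4) b: {T0}  orig:{}
  cell(5,5) a: {T1}  orig:{}
  cell(6,6) b: {T0}  orig:{}
  cell(7,7) b: {T0}  orig:{}
  cell(8,8) a: {T1}  orig:{}
  cell(9,9) b: {T0}  orig:{}
  cell(10,10) a: {T1}  orig:{}
  cell(0,1) ba: {A,S}
  cell(1,2) ab: ∅
  cell(2,3) ba: {A,S}
  cell(3,4) ab: ∅
  cell(4,5) ba: {A,S}
  cell(5,6) ab: ∅
  cell(6,7) bb: ∅
  cell(7,8) ba: {A,S}
  cell(8,9) ab: ∅
  cell(9,10) ba: {A,S}
  cell(0,2) bab: ∅
  cell(1,3) aba: ∅
  cell(2,4) bab: ∅
  cell(3,5) aba: ∅
  cell(4,6) bab: ∅
  cell(5,7) abb: ∅
  cell(6,8) bba: {X2}  orig:{}
  cell(7,9) bab: ∅
  cell(8,10) aba: ∅
  cell(0,3) baba: {S}
  cell(1,4) abab: ∅
  cell(2,5) baba: {S}
  cell(3,6) abab: ∅
  cell(4,7) babb: ∅
  cell(5,8) abba: ∅
  cell(6,9) bbab: ∅
  cell(7,10) baba: {S}
  cell(0,4) babab: ∅
  cell(1,5) ababa: ∅
  cell(2,6) babab: ∅
  cell(3,7) ababb: ∅
  cell(4,8) babba: {A}
  cell(5,9) abbab: ∅
  cell(6,10) bbaba: {X2}  orig:{}
  cell(0,5) bababa: {S}
  cell(1,6) ababab: ∅
  cell(2,7) bababb: ∅
  cell(3,8) ababba: ∅
  cell(4,9) babbab: ∅
  cell(5,10) abbaba: ∅
  cell(0,6) bababab: ∅
  cell(1,7) abababb: ∅
  cell(2,8) bababba: {A}
  cell(3,9) ababbab: ∅
  cell(4,10) babbaba: {A,S}
  cell(0,7) babababb: ∅
  cell(1,8) abababba: ∅
  cell(2,9) bababbab: ∅
  cell(3,10) ababbaba: ∅
  cell(0,8) babababba: {A}
  cell(1,9) abababbab: ∅
  cell(2,10) bababbaba: {A,S}
  cell(0,9) babababbab: ∅
  cell(1,10) abababbaba: ∅
  cell(0,10) babababbaba: {A,S}

S ∈ T[0,10] ⇒ YES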